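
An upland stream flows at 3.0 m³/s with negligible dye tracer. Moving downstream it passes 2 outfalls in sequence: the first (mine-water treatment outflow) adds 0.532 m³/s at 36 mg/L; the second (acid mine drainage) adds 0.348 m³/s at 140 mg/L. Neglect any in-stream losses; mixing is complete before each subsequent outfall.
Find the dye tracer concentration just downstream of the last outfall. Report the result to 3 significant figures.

17.5 mg/L

Below outfall 1: Q → 3.532 m³/s, C = (3.000·0 + 0.5320·36.00)/3.532 = 5.422 mg/L.
Below outfall 2: Q → 3.880 m³/s, C = (3.532·5.422 + 0.3480·140.0)/3.880 = 17.49 mg/L.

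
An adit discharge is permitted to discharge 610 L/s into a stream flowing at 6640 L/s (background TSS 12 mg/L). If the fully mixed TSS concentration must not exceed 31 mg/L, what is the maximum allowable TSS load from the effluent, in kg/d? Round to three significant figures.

12500 kg/d

Mass balance at the limit: 6640·12.00 + 610.0·Cₑ = 7250·31 → Cₑ = 237.8 mg/L.
610.0 L/s = 0.6100 m³/s. Load = 0.6100 m³/s × 237.8 g/m³ × 86 400 s/d = 12530 kg/d.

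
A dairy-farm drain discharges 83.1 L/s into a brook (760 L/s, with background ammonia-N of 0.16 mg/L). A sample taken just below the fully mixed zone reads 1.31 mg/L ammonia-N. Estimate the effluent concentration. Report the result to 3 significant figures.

Mass balance: 760.0·0.1600 + 83.10·Cₑ = 843.1·1.310
→ Cₑ = (843.1·1.310 − 760.0·0.1600) / 83.10 = 11.83 mg/L.

11.8 mg/L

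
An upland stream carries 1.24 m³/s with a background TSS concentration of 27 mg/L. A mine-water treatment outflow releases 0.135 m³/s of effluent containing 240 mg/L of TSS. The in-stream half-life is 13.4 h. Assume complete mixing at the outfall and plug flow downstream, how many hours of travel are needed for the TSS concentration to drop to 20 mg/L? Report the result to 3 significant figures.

16.9 h

Conservation of mass: C = (1.240·27.00 + 0.1350·240.0) / 1.375 = 65.88/1.375 = 47.91 mg/L.
Half-life 13.4 h → k = ln 2 / 13.4 = 0.05173 h⁻¹ = 1.241 d⁻¹.
47.91·exp(−k·t) = 20 → t = ln(47.91/20)/k = 60800 s = 16.89 h.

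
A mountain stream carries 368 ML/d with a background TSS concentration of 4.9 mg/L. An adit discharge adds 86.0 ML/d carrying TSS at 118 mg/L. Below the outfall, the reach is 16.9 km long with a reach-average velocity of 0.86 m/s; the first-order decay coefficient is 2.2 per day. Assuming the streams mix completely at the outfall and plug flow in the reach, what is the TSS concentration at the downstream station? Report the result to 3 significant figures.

After mixing, C = (368.0·4.900 + 86.00·118.0) / 454.0 = 11950/454.0 = 26.32 mg/L.
Travel time t = 16.9·1000 / 0.86 = 19650 s = 5.459 h.
Applying C = C₀e^(−kt): 26.32 × 0.6063 = 15.96 mg/L.

16.0 mg/L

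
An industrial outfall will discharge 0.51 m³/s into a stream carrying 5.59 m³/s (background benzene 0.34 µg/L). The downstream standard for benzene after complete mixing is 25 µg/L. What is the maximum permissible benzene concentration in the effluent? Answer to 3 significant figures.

At the limit, (Qr·Cr + Qe·Cₑ)/(Qr + Qe) = 25:
Cₑ = (6.100·25 − 5.590·0.3400) / 0.5100 = 295.3 µg/L.

295 µg/L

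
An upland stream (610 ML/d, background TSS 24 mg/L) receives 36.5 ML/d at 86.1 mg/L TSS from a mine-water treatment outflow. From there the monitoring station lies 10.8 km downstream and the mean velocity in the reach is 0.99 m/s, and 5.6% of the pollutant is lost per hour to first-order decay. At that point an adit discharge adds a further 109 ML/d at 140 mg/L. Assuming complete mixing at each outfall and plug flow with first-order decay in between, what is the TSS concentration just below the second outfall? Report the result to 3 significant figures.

40.0 mg/L

After mixing, C = (610.0·24.00 + 36.50·86.10) / 646.5 = 17780/646.5 = 27.51 mg/L; combined flow 646.5 ML/d.
Travel time t = 10.8·1000 / 0.99 = 10910 s = 3.030 h.
5.6%/h lost → k = −ln(1 − 0.056) = 0.05763 h⁻¹.
After decay, C = 27.51 × e^(−kt) = 27.51 × 0.8398 = 23.10 mg/L.
At the second outfall, C = (646.5·23.10 + 109.0·140.0) / (646.5 + 109.0) = 39.96 mg/L.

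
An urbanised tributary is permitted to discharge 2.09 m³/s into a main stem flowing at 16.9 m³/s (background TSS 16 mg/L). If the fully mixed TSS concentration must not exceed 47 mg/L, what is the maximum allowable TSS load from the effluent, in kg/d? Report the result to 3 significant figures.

Mass balance at the limit: 16.90·16.00 + 2.090·Cₑ = 18.99·47 → Cₑ = 297.7 mg/L.
Load = 2.090 m³/s × 297.7 g/m³ × 86 400 s/d = 53750 kg/d.

53800 kg/d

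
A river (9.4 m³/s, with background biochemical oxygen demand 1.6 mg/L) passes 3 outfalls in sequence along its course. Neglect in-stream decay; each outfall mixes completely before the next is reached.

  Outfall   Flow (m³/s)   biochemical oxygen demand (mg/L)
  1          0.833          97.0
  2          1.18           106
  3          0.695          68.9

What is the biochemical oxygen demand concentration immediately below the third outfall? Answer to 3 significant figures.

After outfall 1: Q = 9.400 + 0.8330 = 10.23 m³/s; C = (9.400·1.600 + 0.8330·97.00)/10.23 = 9.366 mg/L.
After outfall 2: Q = 10.23 + 1.180 = 11.41 m³/s; C = (10.23·9.366 + 1.180·106.0)/11.41 = 19.36 mg/L.
After outfall 3: Q = 11.41 + 0.6950 = 12.11 m³/s; C = (11.41·19.36 + 0.6950·68.90)/12.11 = 22.20 mg/L.

22.2 mg/L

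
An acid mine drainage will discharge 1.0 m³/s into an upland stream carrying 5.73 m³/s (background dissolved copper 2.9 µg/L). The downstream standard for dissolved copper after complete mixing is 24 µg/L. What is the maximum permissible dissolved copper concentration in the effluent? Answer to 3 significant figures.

145 µg/L

At the limit, (Qr·Cr + Qe·Cₑ)/(Qr + Qe) = 24:
Cₑ = (6.730·24 − 5.730·2.900) / 1.000 = 144.9 µg/L.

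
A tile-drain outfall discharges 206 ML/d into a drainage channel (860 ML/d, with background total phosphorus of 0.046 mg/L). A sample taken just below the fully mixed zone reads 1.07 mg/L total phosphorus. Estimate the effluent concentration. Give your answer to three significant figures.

Mass balance: 860.0·0.04600 + 206.0·Cₑ = 1066·1.070
→ Cₑ = (1066·1.070 − 860.0·0.04600) / 206.0 = 5.345 mg/L.

5.34 mg/L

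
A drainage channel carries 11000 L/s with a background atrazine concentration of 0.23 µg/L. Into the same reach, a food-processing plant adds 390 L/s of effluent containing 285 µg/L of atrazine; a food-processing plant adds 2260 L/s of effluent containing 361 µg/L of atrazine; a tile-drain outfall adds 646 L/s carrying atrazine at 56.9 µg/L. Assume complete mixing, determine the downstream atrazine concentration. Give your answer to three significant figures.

Mixed concentration C = ΣQC/ΣQ = (11000·0.2300 + 390.0·285.0 + 2260·361.0 + 646.0·56.90) / 14300 = 966300/14300 = 67.59 µg/L.

67.6 µg/L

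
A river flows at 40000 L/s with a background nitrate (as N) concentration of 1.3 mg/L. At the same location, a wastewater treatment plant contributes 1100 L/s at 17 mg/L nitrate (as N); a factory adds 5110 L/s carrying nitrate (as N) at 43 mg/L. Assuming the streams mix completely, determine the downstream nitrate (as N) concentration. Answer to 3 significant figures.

Mass balance: C = (40000·1.300 + 1100·17.00 + 5110·43.00) / 46210 = 290400/46210 = 6.285 mg/L.

6.29 mg/L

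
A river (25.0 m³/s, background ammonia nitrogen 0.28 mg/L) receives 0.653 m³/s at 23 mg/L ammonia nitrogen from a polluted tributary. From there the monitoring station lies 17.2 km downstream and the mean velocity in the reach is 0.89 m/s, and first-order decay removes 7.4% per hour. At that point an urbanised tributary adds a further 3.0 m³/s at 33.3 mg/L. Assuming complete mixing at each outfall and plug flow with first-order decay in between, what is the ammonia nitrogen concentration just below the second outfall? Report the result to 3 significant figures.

Conservation of mass: C = (25.00·0.2800 + 0.6530·23.00) / 25.65 = 22.02/25.65 = 0.8583 mg/L; combined flow 25.65 m³/s.
Travel time t = 17.2·1000 / 0.89 = 19330 s = 5.368 h.
7.4%/h lost → k = −ln(1 − 0.074) = 0.07688 h⁻¹.
First-order decay: C = 0.8583·exp(−k·t) = 0.8583·0.6618 = 0.5681 mg/L.
At the second outfall, C = (25.65·0.5681 + 3.000·33.30) / (25.65 + 3.000) = 3.995 mg/L.

4.00 mg/L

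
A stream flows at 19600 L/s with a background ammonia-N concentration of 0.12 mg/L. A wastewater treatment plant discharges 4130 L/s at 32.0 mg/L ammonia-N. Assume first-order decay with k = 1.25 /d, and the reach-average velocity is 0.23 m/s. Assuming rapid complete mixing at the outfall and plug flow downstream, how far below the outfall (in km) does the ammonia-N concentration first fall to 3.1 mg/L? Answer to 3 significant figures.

9.59 km

Mixed concentration C = ΣQC/ΣQ = (19600·0.1200 + 4130·32.00) / 23730 = 134500/23730 = 5.668 mg/L.
Set 5.668·exp(−k·t) = 3.1 → t = ln(5.668/3.1)/k = 41710 s = 11.59 h.
Distance = v·t = 0.23·41710 = 9594 m = 9.594 km.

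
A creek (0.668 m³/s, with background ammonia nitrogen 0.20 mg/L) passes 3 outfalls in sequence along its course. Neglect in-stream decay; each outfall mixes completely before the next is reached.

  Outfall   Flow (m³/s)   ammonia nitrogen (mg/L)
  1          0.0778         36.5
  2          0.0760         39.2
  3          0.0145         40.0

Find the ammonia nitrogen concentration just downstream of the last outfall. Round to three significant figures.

7.81 mg/L

Outfall 1: combined Q = 0.7458 m³/s; C = (0.6680·0.2000 + 0.07780·36.50)/0.7458 = 3.987 mg/L.
Outfall 2: combined Q = 0.8218 m³/s; C = (0.7458·3.987 + 0.07600·39.20)/0.8218 = 7.243 mg/L.
Outfall 3: combined Q = 0.8363 m³/s; C = (0.8218·7.243 + 0.01450·40.00)/0.8363 = 7.811 mg/L.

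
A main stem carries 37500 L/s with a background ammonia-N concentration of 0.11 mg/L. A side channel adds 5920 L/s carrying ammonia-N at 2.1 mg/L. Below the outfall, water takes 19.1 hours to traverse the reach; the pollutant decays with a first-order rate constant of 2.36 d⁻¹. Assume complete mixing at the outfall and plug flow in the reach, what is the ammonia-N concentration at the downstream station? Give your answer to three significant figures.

0.0583 mg/L

Mass balance: C = (37500·0.1100 + 5920·2.100) / 43420 = 16560/43420 = 0.3813 mg/L.
First-order decay: C = 0.3813·exp(−k·t) = 0.3813·0.1529 = 0.05829 mg/L.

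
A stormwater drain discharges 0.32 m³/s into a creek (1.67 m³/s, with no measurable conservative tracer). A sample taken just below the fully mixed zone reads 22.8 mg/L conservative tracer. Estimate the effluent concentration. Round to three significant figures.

Mass balance: 1.670·0 + 0.3200·Cₑ = 1.990·22.80
→ Cₑ = (1.990·22.80 − 1.670·0) / 0.3200 = 141.8 mg/L.

142 mg/L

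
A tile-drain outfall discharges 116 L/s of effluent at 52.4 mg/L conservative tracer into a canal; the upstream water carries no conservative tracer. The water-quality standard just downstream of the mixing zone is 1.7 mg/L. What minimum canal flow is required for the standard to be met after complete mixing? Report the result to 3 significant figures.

Set C_mix = 1.7: (Q·0 + 116.0·52.40) / (Q + 116.0) = 1.7
→ Q = 116.0·(52.40 − 1.7)/(1.7 − 0) = 3460 L/s.

3460 L/s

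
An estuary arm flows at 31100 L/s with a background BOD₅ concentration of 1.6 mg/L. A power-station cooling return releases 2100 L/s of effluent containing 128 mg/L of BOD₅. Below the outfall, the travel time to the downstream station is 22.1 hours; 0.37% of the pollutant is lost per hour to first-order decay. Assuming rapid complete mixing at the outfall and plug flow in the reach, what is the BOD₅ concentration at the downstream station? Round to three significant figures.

8.84 mg/L

Mixed concentration C = ΣQC/ΣQ = (31100·1.600 + 2100·128.0) / 33200 = 318600/33200 = 9.595 mg/L.
0.37%/h lost → k = −ln(1 − 0.0037) = 0.003707 h⁻¹.
First-order decay: C = 9.595·exp(−k·t) = 9.595·0.9213 = 8.840 mg/L.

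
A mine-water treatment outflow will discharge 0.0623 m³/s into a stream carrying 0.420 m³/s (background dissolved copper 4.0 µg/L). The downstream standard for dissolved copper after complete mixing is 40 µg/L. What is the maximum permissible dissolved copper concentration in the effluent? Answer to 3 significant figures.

283 µg/L

At the limit, (Qr·Cr + Qe·Cₑ)/(Qr + Qe) = 40:
Cₑ = (0.4823·40 − 0.4200·4.000) / 0.06230 = 282.7 µg/L.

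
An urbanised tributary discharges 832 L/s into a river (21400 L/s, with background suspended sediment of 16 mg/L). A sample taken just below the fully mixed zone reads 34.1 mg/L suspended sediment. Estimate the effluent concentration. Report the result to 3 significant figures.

Mass balance: 21400·16.00 + 832.0·Cₑ = 22230·34.10
→ Cₑ = (22230·34.10 − 21400·16.00) / 832.0 = 499.7 mg/L.

500 mg/L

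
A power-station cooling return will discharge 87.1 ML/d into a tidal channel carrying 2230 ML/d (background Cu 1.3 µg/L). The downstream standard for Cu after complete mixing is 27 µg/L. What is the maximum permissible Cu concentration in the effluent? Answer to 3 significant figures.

685 µg/L

At the limit, (Qr·Cr + Qe·Cₑ)/(Qr + Qe) = 27:
Cₑ = (2317·27 − 2230·1.300) / 87.10 = 685.0 µg/L.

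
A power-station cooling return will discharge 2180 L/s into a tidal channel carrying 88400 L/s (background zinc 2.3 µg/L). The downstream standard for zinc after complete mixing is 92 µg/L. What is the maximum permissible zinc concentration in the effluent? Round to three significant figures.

At the limit, (Qr·Cr + Qe·Cₑ)/(Qr + Qe) = 92:
Cₑ = (90580·92 − 88400·2.300) / 2180 = 3729 µg/L.

3730 µg/L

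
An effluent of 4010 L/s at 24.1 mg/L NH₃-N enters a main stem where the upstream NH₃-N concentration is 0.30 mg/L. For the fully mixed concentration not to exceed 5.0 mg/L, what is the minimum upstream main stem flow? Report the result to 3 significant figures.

16300 L/s

Set C_mix = 5.0: (Q·0.3000 + 4010·24.10) / (Q + 4010) = 5.0
→ Q = 4010·(24.10 − 5.0)/(5.0 − 0.3000) = 16300 L/s.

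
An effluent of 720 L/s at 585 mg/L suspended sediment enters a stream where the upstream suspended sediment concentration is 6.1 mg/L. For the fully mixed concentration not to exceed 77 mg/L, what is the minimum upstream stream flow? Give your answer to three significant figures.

5160 L/s

Set C_mix = 77: (Q·6.100 + 720.0·585.0) / (Q + 720.0) = 77
→ Q = 720.0·(585.0 − 77)/(77 − 6.100) = 5159 L/s.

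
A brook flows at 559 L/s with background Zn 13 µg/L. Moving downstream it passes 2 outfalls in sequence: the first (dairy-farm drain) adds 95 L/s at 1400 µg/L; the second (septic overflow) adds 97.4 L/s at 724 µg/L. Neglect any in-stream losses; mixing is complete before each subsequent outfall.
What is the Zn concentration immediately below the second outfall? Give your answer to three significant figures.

281 µg/L

Below outfall 1: Q → 654.0 L/s, C = (559.0·13.00 + 95.00·1400)/654.0 = 214.5 µg/L.
Below outfall 2: Q → 751.4 L/s, C = (654.0·214.5 + 97.40·724.0)/751.4 = 280.5 µg/L.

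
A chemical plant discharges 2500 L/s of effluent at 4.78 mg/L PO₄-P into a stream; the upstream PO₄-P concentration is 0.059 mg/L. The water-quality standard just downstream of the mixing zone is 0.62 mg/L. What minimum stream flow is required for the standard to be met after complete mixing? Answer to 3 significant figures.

18500 L/s

Set C_mix = 0.62: (Q·0.05900 + 2500·4.780) / (Q + 2500) = 0.62
→ Q = 2500·(4.780 − 0.62)/(0.62 − 0.05900) = 18540 L/s.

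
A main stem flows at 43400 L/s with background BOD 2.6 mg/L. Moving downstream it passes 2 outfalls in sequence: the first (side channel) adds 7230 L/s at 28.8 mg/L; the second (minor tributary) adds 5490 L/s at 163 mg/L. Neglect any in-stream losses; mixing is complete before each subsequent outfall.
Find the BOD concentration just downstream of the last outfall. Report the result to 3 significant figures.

Below outfall 1: Q → 50630 L/s, C = (43400·2.600 + 7230·28.80)/50630 = 6.341 mg/L.
Below outfall 2: Q → 56120 L/s, C = (50630·6.341 + 5490·163.0)/56120 = 21.67 mg/L.

21.7 mg/L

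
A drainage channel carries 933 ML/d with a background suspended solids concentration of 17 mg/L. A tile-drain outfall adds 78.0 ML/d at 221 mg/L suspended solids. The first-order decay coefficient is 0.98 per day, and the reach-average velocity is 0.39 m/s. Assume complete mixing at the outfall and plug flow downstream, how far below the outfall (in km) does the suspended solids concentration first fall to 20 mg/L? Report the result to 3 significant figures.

After mixing, C = (933.0·17.00 + 78.00·221.0) / 1011 = 33100/1011 = 32.74 mg/L.
Set 32.74·exp(−k·t) = 20 → t = ln(32.74/20)/k = 43450 s = 12.07 h.
Distance = v·t = 0.39·43450 = 16950 m = 16.95 km.

16.9 km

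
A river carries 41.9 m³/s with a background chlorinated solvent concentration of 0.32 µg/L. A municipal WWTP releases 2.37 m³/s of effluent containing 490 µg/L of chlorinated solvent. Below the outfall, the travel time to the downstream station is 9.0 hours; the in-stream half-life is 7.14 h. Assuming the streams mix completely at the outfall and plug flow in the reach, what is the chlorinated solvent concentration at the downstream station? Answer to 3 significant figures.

11.1 µg/L

Flow-weighted average: C = (41.90·0.3200 + 2.370·490.0) / 44.27 = 1175/44.27 = 26.54 µg/L.
Half-life 7.14 h → k = ln 2 / 7.14 = 0.09708 h⁻¹ = 2.330 d⁻¹.
Decay over the reach: 26.54·exp(−kt) = 26.54·0.4174 = 11.08 µg/L.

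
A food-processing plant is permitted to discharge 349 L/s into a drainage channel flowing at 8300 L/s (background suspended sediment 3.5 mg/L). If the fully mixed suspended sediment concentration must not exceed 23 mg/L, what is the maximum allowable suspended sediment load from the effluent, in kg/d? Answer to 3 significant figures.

Mass balance at the limit: 8300·3.500 + 349.0·Cₑ = 8649·23 → Cₑ = 486.8 mg/L.
349.0 L/s = 0.3490 m³/s. Load = 0.3490 m³/s × 486.8 g/m³ × 86 400 s/d = 14680 kg/d.

14700 kg/d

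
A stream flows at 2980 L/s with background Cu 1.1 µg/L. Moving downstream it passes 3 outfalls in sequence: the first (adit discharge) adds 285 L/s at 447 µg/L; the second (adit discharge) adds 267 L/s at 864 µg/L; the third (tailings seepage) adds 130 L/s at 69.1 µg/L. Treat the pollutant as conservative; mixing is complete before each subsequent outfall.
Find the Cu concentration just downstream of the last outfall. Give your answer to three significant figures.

Below outfall 1: Q → 3265 L/s, C = (2980·1.100 + 285.0·447.0)/3265 = 40.02 µg/L.
Below outfall 2: Q → 3532 L/s, C = (3265·40.02 + 267.0·864.0)/3532 = 102.3 µg/L.
Below outfall 3: Q → 3662 L/s, C = (3532·102.3 + 130.0·69.10)/3662 = 101.1 µg/L.

101 µg/L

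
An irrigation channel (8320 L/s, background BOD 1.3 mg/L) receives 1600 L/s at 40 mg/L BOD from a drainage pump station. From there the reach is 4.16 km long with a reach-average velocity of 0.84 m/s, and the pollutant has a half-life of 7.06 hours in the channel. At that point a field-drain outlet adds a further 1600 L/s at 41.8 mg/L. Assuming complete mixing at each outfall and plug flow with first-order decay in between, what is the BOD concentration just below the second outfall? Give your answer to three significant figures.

11.5 mg/L

Mixed concentration C = ΣQC/ΣQ = (8320·1.300 + 1600·40.00) / 9920 = 74820/9920 = 7.542 mg/L; combined flow 9920 L/s.
Travel time t = 4.16·1000 / 0.84 = 4952 s = 1.376 h.
Half-life 7.06 h → k = ln 2 / 7.06 = 0.09818 h⁻¹ = 2.356 d⁻¹.
First-order decay: C = 7.542·exp(−k·t) = 7.542·0.8737 = 6.589 mg/L.
Second outfall: C = (9920·6.589 + 1600·41.80)/11520 = 11.48 mg/L.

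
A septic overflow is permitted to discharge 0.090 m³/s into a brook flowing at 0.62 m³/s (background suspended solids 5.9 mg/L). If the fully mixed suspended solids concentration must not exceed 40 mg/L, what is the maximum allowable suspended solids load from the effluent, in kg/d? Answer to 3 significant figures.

Mass balance at the limit: 0.6200·5.900 + 0.09000·Cₑ = 0.7100·40 → Cₑ = 274.9 mg/L.
Load = 0.09000 m³/s × 274.9 g/m³ × 86 400 s/d = 2138 kg/d.

2140 kg/d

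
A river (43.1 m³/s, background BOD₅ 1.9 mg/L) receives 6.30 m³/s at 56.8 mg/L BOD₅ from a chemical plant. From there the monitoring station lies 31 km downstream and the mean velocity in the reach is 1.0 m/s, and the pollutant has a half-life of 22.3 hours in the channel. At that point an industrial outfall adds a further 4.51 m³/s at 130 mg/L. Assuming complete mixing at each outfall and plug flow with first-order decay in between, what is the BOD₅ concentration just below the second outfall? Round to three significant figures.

17.1 mg/L

After mixing, C = (43.10·1.900 + 6.300·56.80) / 49.40 = 439.7/49.40 = 8.901 mg/L; combined flow 49.40 m³/s.
Travel time t = 31·1000 / 1.0 = 31000 s = 8.611 h.
Half-life 22.3 h → k = ln 2 / 22.3 = 0.03108 h⁻¹ = 0.7460 d⁻¹.
Decay over the reach: 8.901·exp(−kt) = 8.901·0.7652 = 6.811 mg/L.
Second outfall: C = (49.40·6.811 + 4.510·130.0)/53.91 = 17.12 mg/L.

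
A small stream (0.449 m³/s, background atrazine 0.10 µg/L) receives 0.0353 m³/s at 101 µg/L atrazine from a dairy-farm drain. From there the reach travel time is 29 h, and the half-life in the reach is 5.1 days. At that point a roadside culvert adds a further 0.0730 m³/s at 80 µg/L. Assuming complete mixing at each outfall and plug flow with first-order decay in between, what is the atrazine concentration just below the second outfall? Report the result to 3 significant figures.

Flow-weighted average: C = (0.4490·0.1000 + 0.03530·101.0) / 0.4843 = 3.610/0.4843 = 7.454 µg/L; combined flow 0.4843 m³/s.
Half-life 5.1 d → k = ln 2 / 5.1 = 0.1359 d⁻¹.
After decay, C = 7.454 × e^(−kt) = 7.454 × 0.8486 = 6.325 µg/L.
Second outfall: C = (0.4843·6.325 + 0.07300·80.00)/0.5573 = 15.98 µg/L.

16.0 µg/L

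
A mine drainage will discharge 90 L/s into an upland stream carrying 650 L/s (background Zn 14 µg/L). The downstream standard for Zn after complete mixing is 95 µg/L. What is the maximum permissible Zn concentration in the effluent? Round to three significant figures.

At the limit, (Qr·Cr + Qe·Cₑ)/(Qr + Qe) = 95:
Cₑ = (740.0·95 − 650.0·14.00) / 90.00 = 680.0 µg/L.

680 µg/L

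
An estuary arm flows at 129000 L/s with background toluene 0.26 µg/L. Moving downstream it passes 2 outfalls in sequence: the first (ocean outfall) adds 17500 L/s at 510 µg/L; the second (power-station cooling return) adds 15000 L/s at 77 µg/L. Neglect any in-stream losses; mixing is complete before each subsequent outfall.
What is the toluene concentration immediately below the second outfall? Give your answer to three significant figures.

62.6 µg/L

After outfall 1: Q = 129000 + 17500 = 146500 L/s; C = (129000·0.2600 + 17500·510.0)/146500 = 61.15 µg/L.
After outfall 2: Q = 146500 + 15000 = 161500 L/s; C = (146500·61.15 + 15000·77.00)/161500 = 62.62 µg/L.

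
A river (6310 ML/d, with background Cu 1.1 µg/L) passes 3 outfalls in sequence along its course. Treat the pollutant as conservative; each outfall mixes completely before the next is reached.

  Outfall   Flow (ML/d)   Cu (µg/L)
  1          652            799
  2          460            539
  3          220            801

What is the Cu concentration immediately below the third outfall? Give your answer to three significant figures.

125 µg/L

After outfall 1: Q = 6310 + 652.0 = 6962 ML/d; C = (6310·1.100 + 652.0·799.0)/6962 = 75.82 µg/L.
After outfall 2: Q = 6962 + 460.0 = 7422 ML/d; C = (6962·75.82 + 460.0·539.0)/7422 = 104.5 µg/L.
After outfall 3: Q = 7422 + 220.0 = 7642 ML/d; C = (7422·104.5 + 220.0·801.0)/7642 = 124.6 µg/L.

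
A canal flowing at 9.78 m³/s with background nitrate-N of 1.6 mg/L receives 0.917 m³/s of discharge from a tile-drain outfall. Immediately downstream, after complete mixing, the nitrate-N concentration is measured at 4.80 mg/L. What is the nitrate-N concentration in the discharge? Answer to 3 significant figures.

Mass balance: 9.780·1.600 + 0.9170·Cₑ = 10.70·4.800
→ Cₑ = (10.70·4.800 − 9.780·1.600) / 0.9170 = 38.93 mg/L.

38.9 mg/L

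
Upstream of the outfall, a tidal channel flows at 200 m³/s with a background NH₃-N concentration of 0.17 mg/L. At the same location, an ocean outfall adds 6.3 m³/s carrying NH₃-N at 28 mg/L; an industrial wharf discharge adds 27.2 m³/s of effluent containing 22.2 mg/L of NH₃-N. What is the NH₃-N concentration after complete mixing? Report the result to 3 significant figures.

3.49 mg/L

Conservation of mass: C = (200.0·0.1700 + 6.300·28.00 + 27.20·22.20) / 233.5 = 814.2/233.5 = 3.487 mg/L.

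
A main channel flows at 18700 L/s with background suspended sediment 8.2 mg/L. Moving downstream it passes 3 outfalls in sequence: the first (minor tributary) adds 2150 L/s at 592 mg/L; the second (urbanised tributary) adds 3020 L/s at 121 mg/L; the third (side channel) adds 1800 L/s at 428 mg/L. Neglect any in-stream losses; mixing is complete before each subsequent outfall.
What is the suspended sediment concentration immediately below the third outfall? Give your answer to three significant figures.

99.8 mg/L

After outfall 1: Q = 18700 + 2150 = 20850 L/s; C = (18700·8.200 + 2150·592.0)/20850 = 68.40 mg/L.
After outfall 2: Q = 20850 + 3020 = 23870 L/s; C = (20850·68.40 + 3020·121.0)/23870 = 75.05 mg/L.
After outfall 3: Q = 23870 + 1800 = 25670 L/s; C = (23870·75.05 + 1800·428.0)/25670 = 99.80 mg/L.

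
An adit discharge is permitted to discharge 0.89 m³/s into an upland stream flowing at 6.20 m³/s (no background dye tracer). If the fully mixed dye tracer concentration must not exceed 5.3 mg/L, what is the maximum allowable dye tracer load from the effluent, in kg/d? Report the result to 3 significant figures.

Mass balance at the limit: 6.200·0 + 0.8900·Cₑ = 7.090·5.3 → Cₑ = 42.22 mg/L.
Load = 0.8900 m³/s × 42.22 g/m³ × 86 400 s/d = 3247 kg/d.

3250 kg/d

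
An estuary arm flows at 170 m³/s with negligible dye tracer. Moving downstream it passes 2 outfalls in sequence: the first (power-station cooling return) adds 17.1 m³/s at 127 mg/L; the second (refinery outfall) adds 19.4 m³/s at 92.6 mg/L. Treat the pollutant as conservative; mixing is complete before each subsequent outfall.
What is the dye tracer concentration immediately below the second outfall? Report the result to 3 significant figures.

Below outfall 1: Q → 187.1 m³/s, C = (170.0·0 + 17.10·127.0)/187.1 = 11.61 mg/L.
Below outfall 2: Q → 206.5 m³/s, C = (187.1·11.61 + 19.40·92.60)/206.5 = 19.22 mg/L.

19.2 mg/L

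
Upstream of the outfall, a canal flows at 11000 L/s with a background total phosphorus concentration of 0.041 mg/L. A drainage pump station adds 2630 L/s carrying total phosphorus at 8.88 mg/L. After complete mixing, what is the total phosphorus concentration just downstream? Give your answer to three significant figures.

Mixed concentration C = ΣQC/ΣQ = (11000·0.04100 + 2630·8.880) / 13630 = 23810/13630 = 1.747 mg/L.

1.75 mg/L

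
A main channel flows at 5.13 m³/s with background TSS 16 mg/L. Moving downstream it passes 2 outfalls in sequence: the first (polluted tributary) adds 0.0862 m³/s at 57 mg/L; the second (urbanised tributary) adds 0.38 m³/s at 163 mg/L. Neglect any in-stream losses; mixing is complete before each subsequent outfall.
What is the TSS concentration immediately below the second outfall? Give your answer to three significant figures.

26.6 mg/L

Outfall 1: combined Q = 5.216 m³/s; C = (5.130·16.00 + 0.08620·57.00)/5.216 = 16.68 mg/L.
Outfall 2: combined Q = 5.596 m³/s; C = (5.216·16.68 + 0.3800·163.0)/5.596 = 26.61 mg/L.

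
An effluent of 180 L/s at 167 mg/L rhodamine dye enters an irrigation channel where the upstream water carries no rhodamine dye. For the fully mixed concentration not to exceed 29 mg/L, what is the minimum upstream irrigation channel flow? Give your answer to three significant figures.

Set C_mix = 29: (Q·0 + 180.0·167.0) / (Q + 180.0) = 29
→ Q = 180.0·(167.0 − 29)/(29 − 0) = 856.6 L/s.

857 L/s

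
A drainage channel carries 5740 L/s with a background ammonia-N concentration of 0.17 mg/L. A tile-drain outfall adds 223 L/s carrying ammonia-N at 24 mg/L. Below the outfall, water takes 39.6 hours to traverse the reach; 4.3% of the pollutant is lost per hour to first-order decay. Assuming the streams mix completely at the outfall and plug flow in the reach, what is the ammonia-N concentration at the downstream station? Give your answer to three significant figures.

0.186 mg/L

Flow-weighted average: C = (5740·0.1700 + 223.0·24.00) / 5963 = 6328/5963 = 1.061 mg/L.
4.3%/h lost → k = −ln(1 − 0.043) = 0.04395 h⁻¹.
After decay, C = 1.061 × e^(−kt) = 1.061 × 0.1754 = 0.1862 mg/L.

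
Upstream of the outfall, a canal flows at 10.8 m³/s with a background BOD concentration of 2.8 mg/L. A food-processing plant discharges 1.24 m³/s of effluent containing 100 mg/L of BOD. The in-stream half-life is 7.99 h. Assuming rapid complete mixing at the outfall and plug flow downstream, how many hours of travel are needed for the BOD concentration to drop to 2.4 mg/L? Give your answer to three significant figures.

19.3 h

Flow-weighted average: C = (10.80·2.800 + 1.240·100.0) / 12.04 = 154.2/12.04 = 12.81 mg/L.
Half-life 7.99 h → k = ln 2 / 7.99 = 0.08675 h⁻¹ = 2.082 d⁻¹.
12.81·exp(−k·t) = 2.4 → t = ln(12.81/2.4)/k = 69500 s = 19.31 h.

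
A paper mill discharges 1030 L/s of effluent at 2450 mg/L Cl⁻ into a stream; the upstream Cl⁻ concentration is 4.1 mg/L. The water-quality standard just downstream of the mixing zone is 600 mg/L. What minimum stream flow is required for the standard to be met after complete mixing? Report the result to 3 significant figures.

3200 L/s

Set C_mix = 600: (Q·4.100 + 1030·2450) / (Q + 1030) = 600
→ Q = 1030·(2450 − 600)/(600 − 4.100) = 3198 L/s.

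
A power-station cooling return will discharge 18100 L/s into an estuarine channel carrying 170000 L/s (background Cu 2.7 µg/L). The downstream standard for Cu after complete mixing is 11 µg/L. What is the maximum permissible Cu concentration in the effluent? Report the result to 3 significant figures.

At the limit, (Qr·Cr + Qe·Cₑ)/(Qr + Qe) = 11:
Cₑ = (188100·11 − 170000·2.700) / 18100 = 88.96 µg/L.

89.0 µg/L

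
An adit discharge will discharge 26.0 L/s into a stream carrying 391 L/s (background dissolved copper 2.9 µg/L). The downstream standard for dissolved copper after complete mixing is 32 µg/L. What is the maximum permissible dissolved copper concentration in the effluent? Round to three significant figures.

At the limit, (Qr·Cr + Qe·Cₑ)/(Qr + Qe) = 32:
Cₑ = (417.0·32 − 391.0·2.900) / 26.00 = 469.6 µg/L.

470 µg/L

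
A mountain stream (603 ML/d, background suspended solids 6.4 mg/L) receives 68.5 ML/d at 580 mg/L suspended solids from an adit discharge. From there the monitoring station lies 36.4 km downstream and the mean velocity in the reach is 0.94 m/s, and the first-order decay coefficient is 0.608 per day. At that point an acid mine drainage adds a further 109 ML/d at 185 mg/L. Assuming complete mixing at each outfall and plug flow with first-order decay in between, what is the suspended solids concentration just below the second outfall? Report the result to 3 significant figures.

Flow-weighted average: C = (603.0·6.400 + 68.50·580.0) / 671.5 = 43590/671.5 = 64.91 mg/L; combined flow 671.5 ML/d.
Travel time t = 36.4·1000 / 0.94 = 38720 s = 10.76 h.
First-order decay: C = 64.91·exp(−k·t) = 64.91·0.7615 = 49.43 mg/L.
At the second outfall, C = (671.5·49.43 + 109.0·185.0) / (671.5 + 109.0) = 68.36 mg/L.

68.4 mg/L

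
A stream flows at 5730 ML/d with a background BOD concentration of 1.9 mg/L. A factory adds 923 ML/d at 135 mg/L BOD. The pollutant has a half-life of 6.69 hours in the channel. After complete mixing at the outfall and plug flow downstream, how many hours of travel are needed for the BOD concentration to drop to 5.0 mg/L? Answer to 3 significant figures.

Mixed concentration C = ΣQC/ΣQ = (5730·1.900 + 923.0·135.0) / 6653 = 135500/6653 = 20.37 mg/L.
Half-life 6.69 h → k = ln 2 / 6.69 = 0.1036 h⁻¹ = 2.487 d⁻¹.
20.37·exp(−k·t) = 5.0 → t = ln(20.37/5.0)/k = 48800 s = 13.55 h.

13.6 h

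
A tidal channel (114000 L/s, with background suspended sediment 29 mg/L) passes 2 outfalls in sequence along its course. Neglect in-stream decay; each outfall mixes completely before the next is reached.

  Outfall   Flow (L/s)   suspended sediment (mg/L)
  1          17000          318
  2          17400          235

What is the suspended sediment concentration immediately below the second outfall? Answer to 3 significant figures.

86.3 mg/L

Outfall 1: combined Q = 131000 L/s; C = (114000·29.00 + 17000·318.0)/131000 = 66.50 mg/L.
Outfall 2: combined Q = 148400 L/s; C = (131000·66.50 + 17400·235.0)/148400 = 86.26 mg/L.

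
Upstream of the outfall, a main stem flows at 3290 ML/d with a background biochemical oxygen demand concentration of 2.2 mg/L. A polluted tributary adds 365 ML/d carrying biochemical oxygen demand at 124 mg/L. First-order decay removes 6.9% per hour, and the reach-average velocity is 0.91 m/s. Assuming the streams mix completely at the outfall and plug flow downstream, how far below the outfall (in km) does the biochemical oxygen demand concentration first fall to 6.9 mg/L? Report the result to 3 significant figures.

After mixing, C = (3290·2.200 + 365.0·124.0) / 3655 = 52500/3655 = 14.36 mg/L.
6.9%/h lost → k = −ln(1 − 0.069) = 0.07150 h⁻¹.
Set 14.36·exp(−k·t) = 6.9 → t = ln(14.36/6.9)/k = 36920 s = 10.25 h.
Distance = v·t = 0.91·36920 = 33590 m = 33.59 km.

33.6 km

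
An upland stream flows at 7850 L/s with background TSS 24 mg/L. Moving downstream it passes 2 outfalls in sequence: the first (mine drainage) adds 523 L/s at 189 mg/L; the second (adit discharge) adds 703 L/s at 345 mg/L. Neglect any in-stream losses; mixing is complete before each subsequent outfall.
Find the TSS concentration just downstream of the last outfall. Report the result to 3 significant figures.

Below outfall 1: Q → 8373 L/s, C = (7850·24.00 + 523.0·189.0)/8373 = 34.31 mg/L.
Below outfall 2: Q → 9076 L/s, C = (8373·34.31 + 703.0·345.0)/9076 = 58.37 mg/L.

58.4 mg/L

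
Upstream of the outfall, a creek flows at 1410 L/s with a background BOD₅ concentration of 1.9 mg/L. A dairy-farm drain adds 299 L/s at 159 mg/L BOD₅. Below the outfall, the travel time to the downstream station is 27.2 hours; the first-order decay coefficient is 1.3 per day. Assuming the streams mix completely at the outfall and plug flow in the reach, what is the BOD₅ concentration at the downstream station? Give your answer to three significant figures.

Mass balance: C = (1410·1.900 + 299.0·159.0) / 1709 = 50220/1709 = 29.39 mg/L.
Decay over the reach: 29.39·exp(−kt) = 29.39·0.2292 = 6.734 mg/L.

6.73 mg/L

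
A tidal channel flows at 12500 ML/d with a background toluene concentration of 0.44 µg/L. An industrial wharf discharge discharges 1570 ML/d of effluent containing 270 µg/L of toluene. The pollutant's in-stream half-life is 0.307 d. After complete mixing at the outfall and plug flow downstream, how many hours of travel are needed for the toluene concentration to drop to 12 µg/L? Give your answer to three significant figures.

9.92 h

Conservation of mass: C = (12500·0.4400 + 1570·270.0) / 14070 = 429400/14070 = 30.52 µg/L.
Half-life 0.307 d → k = ln 2 / 0.307 = 2.258 d⁻¹.
30.52·exp(−k·t) = 12 → t = ln(30.52/12)/k = 35720 s = 9.922 h.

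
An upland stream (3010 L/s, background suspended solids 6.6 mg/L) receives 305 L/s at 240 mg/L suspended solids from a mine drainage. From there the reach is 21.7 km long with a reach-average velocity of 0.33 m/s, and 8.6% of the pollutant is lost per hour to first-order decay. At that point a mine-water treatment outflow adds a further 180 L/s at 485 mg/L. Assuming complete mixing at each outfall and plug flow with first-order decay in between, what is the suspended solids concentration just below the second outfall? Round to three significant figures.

Flow-weighted average: C = (3010·6.600 + 305.0·240.0) / 3315 = 93070/3315 = 28.07 mg/L; combined flow 3315 L/s.
Travel time t = 21.7·1000 / 0.33 = 65760 s = 18.27 h.
8.6%/h lost → k = −ln(1 − 0.086) = 0.08992 h⁻¹.
After decay, C = 28.07 × e^(−kt) = 28.07 × 0.1935 = 5.432 mg/L.
At the second outfall, C = (3315·5.432 + 180.0·485.0) / (3315 + 180.0) = 30.13 mg/L.

30.1 mg/L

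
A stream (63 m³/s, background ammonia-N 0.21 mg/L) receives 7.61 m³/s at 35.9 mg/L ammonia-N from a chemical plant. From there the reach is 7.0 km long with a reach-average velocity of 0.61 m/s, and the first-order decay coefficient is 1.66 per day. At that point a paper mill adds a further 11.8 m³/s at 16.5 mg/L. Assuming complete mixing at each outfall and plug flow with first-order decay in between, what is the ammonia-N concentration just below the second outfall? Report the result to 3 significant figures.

Flow-weighted average: C = (63.00·0.2100 + 7.610·35.90) / 70.61 = 286.4/70.61 = 4.056 mg/L; combined flow 70.61 m³/s.
Travel time t = 7.0·1000 / 0.61 = 11480 s = 3.188 h.
Applying C = C₀e^(−kt): 4.056 × 0.8021 = 3.254 mg/L.
At the second outfall, C = (70.61·3.254 + 11.80·16.50) / (70.61 + 11.80) = 5.151 mg/L.

5.15 mg/L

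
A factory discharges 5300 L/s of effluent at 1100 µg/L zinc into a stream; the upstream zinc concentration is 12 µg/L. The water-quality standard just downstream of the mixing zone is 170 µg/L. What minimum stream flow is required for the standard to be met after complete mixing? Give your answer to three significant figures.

31200 L/s

Set C_mix = 170: (Q·12.00 + 5300·1100) / (Q + 5300) = 170
→ Q = 5300·(1100 − 170)/(170 − 12.00) = 31200 L/s.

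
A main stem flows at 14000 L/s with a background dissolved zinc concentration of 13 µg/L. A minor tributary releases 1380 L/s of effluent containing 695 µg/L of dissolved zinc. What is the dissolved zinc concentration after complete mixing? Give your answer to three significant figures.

74.2 µg/L

Flow-weighted average: C = (14000·13.00 + 1380·695.0) / 15380 = 1141000/15380 = 74.19 µg/L.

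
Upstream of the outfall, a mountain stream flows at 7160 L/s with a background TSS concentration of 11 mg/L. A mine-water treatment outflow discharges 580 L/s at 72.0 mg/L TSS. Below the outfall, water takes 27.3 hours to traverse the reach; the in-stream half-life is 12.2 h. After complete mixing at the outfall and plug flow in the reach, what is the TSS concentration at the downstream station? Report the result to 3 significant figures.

Flow-weighted average: C = (7160·11.00 + 580.0·72.00) / 7740 = 120500/7740 = 15.57 mg/L.
Half-life 12.2 h → k = ln 2 / 12.2 = 0.05682 h⁻¹ = 1.364 d⁻¹.
Decay over the reach: 15.57·exp(−kt) = 15.57·0.2120 = 3.301 mg/L.

3.30 mg/L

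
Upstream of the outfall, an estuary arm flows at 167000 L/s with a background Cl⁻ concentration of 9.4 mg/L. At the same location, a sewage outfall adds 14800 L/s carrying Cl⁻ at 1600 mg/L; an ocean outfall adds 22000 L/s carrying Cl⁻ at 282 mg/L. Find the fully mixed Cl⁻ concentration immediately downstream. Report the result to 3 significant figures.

Mass balance: C = (167000·9.400 + 14800·1600 + 22000·282.0) / 203800 = 31450000/203800 = 154.3 mg/L.

154 mg/L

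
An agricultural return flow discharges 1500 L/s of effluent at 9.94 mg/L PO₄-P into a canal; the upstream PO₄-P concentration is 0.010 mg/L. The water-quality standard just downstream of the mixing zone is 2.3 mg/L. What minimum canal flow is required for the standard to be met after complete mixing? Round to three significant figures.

5000 L/s

Set C_mix = 2.3: (Q·0.01000 + 1500·9.940) / (Q + 1500) = 2.3
→ Q = 1500·(9.940 − 2.3)/(2.3 − 0.01000) = 5004 L/s.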